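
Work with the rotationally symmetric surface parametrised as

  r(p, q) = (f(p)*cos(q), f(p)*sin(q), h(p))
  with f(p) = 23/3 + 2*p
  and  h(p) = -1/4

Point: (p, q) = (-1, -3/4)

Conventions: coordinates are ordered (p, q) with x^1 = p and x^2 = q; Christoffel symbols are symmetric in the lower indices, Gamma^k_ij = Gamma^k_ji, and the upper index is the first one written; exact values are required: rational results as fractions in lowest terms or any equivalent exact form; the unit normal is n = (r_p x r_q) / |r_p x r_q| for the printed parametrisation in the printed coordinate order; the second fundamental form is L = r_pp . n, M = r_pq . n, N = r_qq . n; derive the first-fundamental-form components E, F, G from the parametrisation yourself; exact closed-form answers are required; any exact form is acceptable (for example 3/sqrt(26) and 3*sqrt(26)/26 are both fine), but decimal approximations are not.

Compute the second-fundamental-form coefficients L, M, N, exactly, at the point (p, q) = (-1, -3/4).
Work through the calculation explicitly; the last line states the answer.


f = 17/3, f' = 2, f'' = 0, h' = 0, h'' = 0
E = 4, F = 0, G = 289/9; answer radicand W^2 = 4
unnormalised second-form numerators: l = 0, m = 0, n = 0; L = l/sqrt(4), and similarly M = m/sqrt(W^2), N = n/sqrt(W^2)

Answer: L = 0, M = 0, N = 0


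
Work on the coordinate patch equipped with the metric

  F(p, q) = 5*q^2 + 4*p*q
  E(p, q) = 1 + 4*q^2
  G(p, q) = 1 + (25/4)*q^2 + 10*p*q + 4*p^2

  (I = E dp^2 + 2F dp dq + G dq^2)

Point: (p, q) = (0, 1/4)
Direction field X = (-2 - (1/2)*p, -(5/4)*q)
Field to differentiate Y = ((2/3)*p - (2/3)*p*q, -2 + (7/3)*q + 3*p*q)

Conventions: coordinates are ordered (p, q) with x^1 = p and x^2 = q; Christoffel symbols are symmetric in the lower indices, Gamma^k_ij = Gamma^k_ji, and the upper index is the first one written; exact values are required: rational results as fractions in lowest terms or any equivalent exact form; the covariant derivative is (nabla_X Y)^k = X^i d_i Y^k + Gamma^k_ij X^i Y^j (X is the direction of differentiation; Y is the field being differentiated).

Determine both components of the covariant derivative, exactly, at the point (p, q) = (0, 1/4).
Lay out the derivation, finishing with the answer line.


E = 5/4, F = 5/16, G = 89/64 at the point
E_p = 0, E_q = 2, F_p = 1, F_q = 5/2, G_p = 5/2, G_q = 25/8
EG - F^2 = 105/64;  g^inv = (64/105) * [[89/64, -5/16], [-5/16, 5/4]]
first-kind symbols [ij,l] = (1/2)(d_i g_jl + d_j g_il - d_l g_ij): [pp,p] = E_p/2 = 0, [pp,q] = F_p - E_q/2 = 0, [pq,p] = E_q/2 = 1, [pq,q] = G_p/2 = 5/4, [qq,p] = F_q - G_p/2 = 5/4, [qq,q] = G_q/2 = 25/16
Gamma^p_ij = (G*[ij,p] - F*[ij,q])/(EG - F^2), Gamma^q_ij = (E*[ij,q] - F*[ij,p])/(EG - F^2)
Gamma_ppp = 0, Gamma_ppq = 64/105, Gamma_pqq = 16/21, Gamma_qpp = 0, Gamma_qpq = 16/21, Gamma_qqq = 20/21
X = (-2, -5/16), Y = (0, -17/12) at the point

Answer: (nabla_X Y)^p = 149/140, (nabla_X Y)^q = 59/168


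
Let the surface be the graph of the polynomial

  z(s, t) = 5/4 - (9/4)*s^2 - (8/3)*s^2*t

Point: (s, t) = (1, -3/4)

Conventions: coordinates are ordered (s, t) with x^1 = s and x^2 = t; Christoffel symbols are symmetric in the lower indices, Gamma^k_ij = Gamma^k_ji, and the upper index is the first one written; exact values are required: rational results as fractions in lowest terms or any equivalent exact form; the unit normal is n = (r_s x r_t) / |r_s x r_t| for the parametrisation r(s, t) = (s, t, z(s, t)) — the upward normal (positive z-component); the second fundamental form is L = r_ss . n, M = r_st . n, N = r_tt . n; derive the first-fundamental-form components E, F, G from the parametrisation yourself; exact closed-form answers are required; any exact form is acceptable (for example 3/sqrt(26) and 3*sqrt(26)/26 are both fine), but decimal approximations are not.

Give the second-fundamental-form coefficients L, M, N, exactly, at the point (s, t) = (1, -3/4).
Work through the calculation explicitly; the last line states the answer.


z_s = -1/2, z_t = -8/3, z_ss = -1/2, z_st = -16/3, z_tt = 0
E = 5/4, F = 4/3, G = 73/9; answer radicand W^2 = 301/36
unnormalised second-form numerators: l = -1/2, m = -16/3, n = 0; L = l/sqrt(301/36), and similarly M = m/sqrt(W^2), N = n/sqrt(W^2)

Answer: L = -3*sqrt(301)/301, M = -32*sqrt(301)/301, N = 0


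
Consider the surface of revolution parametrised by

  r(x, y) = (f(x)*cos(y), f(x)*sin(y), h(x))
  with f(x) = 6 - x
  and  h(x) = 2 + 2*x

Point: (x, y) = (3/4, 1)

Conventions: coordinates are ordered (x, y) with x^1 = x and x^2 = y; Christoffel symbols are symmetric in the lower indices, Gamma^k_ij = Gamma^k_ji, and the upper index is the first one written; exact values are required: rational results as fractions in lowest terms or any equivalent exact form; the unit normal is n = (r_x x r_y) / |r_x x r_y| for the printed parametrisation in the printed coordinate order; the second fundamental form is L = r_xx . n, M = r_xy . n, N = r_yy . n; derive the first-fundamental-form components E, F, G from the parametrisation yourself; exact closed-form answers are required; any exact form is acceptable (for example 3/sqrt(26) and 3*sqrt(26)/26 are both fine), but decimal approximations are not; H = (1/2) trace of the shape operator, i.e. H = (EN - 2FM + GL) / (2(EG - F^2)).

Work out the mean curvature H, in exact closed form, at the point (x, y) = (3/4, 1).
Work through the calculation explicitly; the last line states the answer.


f = 21/4, f' = -1, f'' = 0, h' = 2, h'' = 0
E = 5, F = 0, G = 441/16; answer radicand W^2 = 5
unnormalised second-form numerators: l = 0, m = 0, n = 21/2; L = l/sqrt(5), and similarly M = m/sqrt(W^2), N = n/sqrt(W^2)
H = (E*n - 2*F*m + G*l) / (2*(EG - F^2)*sqrt(W^2)); E*n - 2*F*m + G*l = 105/2, EG - F^2 = 2205/16, so H = (4/21)/sqrt(5)

Answer: H = 4*sqrt(5)/105


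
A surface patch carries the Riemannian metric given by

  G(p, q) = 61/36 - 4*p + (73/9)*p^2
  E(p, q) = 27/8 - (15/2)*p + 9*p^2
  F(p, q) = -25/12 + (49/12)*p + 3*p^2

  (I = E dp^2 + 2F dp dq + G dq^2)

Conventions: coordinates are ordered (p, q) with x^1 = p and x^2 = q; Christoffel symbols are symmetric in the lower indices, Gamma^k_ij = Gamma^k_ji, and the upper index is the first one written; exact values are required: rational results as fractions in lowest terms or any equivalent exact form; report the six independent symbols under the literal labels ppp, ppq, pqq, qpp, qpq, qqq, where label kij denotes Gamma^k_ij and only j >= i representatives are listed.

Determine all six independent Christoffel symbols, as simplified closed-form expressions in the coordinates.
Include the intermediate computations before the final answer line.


E = 27/8 - (15/2)*p + 9*p^2; F = -25/12 + (49/12)*p + 3*p^2; G = 61/36 - 4*p + (73/9)*p^2
Gamma^k_ij = (1/2) g^{kl} (d_i g_jl + d_j g_il - d_l g_ij), with g^inv = (1/(EG-F^2)) [[G, -F], [-F, E]]
first partials: E_p = -15/2 + 18*p, E_q = 0, F_p = 49/12 + 6*p, F_q = 0, G_p = -4 + (146/9)*p, G_q = 0
D = EG - F^2 = 397/288 - (331/36)*p + (9857/144)*p^2 - (364/3)*p^3 + 64*p^4
expanded: Gamma^p_pp = (G E_p - 2F F_p + F E_q)/(2D), Gamma^p_pq = (G E_q - F G_p)/(2D), Gamma^p_qq = (2G F_q - G G_p - F G_q)/(2D), Gamma^q_pp = (2E F_p - E E_q - F E_p)/(2D), Gamma^q_pq = (E G_p - F E_q)/(2D), Gamma^q_qq = (E G_q - 2F F_q + F G_p)/(2D); substitute and cancel common factors

Answer: Gamma_ppp = (15840*p^3 - 29712*p^2 + 7510*p + 620)/(18432*p^4 - 34944*p^3 + 19714*p^2 - 2648*p + 397), Gamma_ppq = (-21024*p^3 - 23432*p^2 + 21656*p - 3600)/(55296*p^4 - 104832*p^3 + 59142*p^2 - 7944*p + 1191), Gamma_pqq = (-170528*p^3 + 126144*p^2 - 56360*p + 8784)/(165888*p^4 - 314496*p^3 + 177426*p^2 - 23832*p + 3573), Gamma_qpp = (7776*p^3 - 9720*p^2 + 6822*p + 1719)/(18432*p^4 - 34944*p^3 + 19714*p^2 - 2648*p + 397), Gamma_qpq = (21024*p^3 - 22704*p^2 + 12204*p - 1944)/(18432*p^4 - 34944*p^3 + 19714*p^2 - 2648*p + 397), Gamma_qqq = (21024*p^3 + 23432*p^2 - 21656*p + 3600)/(55296*p^4 - 104832*p^3 + 59142*p^2 - 7944*p + 1191)


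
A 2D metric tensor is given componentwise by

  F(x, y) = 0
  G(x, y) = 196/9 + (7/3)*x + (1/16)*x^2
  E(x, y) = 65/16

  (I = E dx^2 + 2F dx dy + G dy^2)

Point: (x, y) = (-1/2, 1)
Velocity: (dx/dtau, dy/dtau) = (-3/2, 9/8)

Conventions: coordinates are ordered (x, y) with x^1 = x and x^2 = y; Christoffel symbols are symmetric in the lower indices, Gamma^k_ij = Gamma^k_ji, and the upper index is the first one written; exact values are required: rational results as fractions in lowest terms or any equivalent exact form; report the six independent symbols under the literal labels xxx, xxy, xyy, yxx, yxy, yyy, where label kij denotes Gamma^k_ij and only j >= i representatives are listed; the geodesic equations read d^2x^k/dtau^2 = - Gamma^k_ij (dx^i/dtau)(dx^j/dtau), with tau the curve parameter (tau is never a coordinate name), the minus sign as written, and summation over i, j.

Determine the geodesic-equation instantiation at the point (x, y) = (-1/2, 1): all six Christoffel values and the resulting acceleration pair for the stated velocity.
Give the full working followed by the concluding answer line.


E = 65/16, F = 0, G = 11881/576 at the point
E_x = 0, E_y = 0, F_x = 0, F_y = 0, G_x = 109/48, G_y = 0
EG - F^2 = 772265/9216;  g^inv = (9216/772265) * [[11881/576, 0], [0, 65/16]]
first-kind symbols [ij,l] = (1/2)(d_i g_jl + d_j g_il - d_l g_ij): [xx,x] = E_x/2 = 0, [xx,y] = F_x - E_y/2 = 0, [xy,x] = E_y/2 = 0, [xy,y] = G_x/2 = 109/96, [yy,x] = F_y - G_x/2 = -109/96, [yy,y] = G_y/2 = 0
Gamma^x_ij = (G*[ij,x] - F*[ij,y])/(EG - F^2), Gamma^y_ij = (E*[ij,y] - F*[ij,x])/(EG - F^2)
Gamma_xxx = 0, Gamma_xxy = 0, Gamma_xyy = -109/390, Gamma_yxx = 0, Gamma_yxy = 6/109, Gamma_yyy = 0
d^2x/dtau^2 = -(Gamma_xxx*(-3/2)^2 + 2*Gamma_xxy*(-3/2)*(9/8) + Gamma_xyy*(9/8)^2) = 2943/8320
d^2y/dtau^2 = -(Gamma_yxx*(-3/2)^2 + 2*Gamma_yxy*(-3/2)*(9/8) + Gamma_yyy*(9/8)^2) = 81/436

Answer: Gamma_xxx = 0, Gamma_xxy = 0, Gamma_xyy = -109/390, Gamma_yxx = 0, Gamma_yxy = 6/109, Gamma_yyy = 0; accelerations (d^2x/dtau^2, d^2y/dtau^2) = (2943/8320, 81/436)


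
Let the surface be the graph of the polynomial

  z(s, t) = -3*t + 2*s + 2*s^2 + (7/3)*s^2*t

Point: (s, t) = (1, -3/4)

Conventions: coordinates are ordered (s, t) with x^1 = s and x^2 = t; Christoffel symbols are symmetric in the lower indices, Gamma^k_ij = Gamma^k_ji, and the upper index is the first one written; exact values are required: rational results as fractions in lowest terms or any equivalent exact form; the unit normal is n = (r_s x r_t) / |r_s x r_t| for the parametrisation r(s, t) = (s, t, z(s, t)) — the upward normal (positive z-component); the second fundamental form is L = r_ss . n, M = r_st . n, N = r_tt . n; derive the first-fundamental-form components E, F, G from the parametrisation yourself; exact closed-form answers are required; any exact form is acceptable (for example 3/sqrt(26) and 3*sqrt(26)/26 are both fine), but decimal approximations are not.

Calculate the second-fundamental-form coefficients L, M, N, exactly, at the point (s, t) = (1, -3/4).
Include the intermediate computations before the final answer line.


z_s = 5/2, z_t = -2/3, z_ss = 1/2, z_st = 14/3, z_tt = 0
E = 29/4, F = -5/3, G = 13/9; answer radicand W^2 = 277/36
unnormalised second-form numerators: l = 1/2, m = 14/3, n = 0; L = l/sqrt(277/36), and similarly M = m/sqrt(W^2), N = n/sqrt(W^2)

Answer: L = 3*sqrt(277)/277, M = 28*sqrt(277)/277, N = 0


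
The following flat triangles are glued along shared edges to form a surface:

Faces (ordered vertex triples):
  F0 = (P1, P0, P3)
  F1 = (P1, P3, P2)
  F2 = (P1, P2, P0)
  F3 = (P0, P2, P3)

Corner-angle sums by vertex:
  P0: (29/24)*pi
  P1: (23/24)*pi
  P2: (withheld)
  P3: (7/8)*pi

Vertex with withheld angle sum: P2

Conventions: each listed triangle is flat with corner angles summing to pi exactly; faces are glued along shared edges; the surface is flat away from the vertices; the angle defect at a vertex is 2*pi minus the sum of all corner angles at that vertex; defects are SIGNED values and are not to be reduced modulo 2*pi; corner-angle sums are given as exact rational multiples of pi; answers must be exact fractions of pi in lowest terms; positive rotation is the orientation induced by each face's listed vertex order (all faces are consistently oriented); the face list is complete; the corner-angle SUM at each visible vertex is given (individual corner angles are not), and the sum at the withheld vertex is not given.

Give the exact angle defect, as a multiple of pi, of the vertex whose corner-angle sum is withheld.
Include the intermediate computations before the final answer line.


V = 4, E = 6, F = 4; chi = V - E + F = 2
Gauss-Bonnet: total defect = 2*pi*chi = 4*pi; visible defects sum to (71/24)*pi

Answer: defect(P2) = (25/24)*pi


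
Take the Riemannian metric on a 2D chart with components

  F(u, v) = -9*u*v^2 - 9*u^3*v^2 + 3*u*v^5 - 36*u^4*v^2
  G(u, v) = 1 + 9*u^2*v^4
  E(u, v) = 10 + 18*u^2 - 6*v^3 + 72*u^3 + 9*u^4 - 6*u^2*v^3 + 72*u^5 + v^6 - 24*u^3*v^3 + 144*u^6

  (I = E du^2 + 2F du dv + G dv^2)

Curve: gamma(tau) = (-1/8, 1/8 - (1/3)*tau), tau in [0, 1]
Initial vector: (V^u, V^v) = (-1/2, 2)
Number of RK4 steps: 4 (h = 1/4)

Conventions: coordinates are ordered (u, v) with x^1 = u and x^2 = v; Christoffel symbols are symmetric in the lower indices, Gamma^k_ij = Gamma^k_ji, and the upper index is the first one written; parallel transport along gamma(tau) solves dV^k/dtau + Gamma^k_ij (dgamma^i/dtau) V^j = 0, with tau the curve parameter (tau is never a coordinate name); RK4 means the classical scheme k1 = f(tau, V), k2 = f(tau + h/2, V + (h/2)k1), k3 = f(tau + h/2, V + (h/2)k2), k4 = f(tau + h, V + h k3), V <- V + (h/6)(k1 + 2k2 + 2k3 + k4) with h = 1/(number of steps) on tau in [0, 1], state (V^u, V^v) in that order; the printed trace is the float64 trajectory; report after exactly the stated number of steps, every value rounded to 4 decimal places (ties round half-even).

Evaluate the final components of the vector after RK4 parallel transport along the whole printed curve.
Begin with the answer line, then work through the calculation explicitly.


Answer: V^u = -0.5046, V^v = 2.0000

gamma'(tau) = (0, -1/3); f(tau, V)^k = -Gamma^k_ij(gamma(tau)) gamma'^i(tau) V^j; h = 1/4; intermediate values shown to 6 dp
curve data and Christoffel symbols at the stage parameters:
  tau = 0.000000: gamma = (-0.125000, 0.125000), gamma' = (0.000000, -0.333333); Gamma_uuu = -0.055929, Gamma_uuv = -0.013982, Gamma_uvv = 0.027965, Gamma_vuu = -0.000108, Gamma_vuv = -0.000027, Gamma_vvv = 0.000054
  tau = 0.125000: gamma = (-0.125000, 0.083333), gamma' = (0.000000, -0.333333); Gamma_uuu = -0.055909, Gamma_uuv = -0.006212, Gamma_uvv = 0.018636, Gamma_vuu = -0.000048, Gamma_vuv = -0.000005, Gamma_vvv = 0.000016
  tau = 0.250000: gamma = (-0.125000, 0.041667), gamma' = (0.000000, -0.333333); Gamma_uuu = -0.055901, Gamma_uuv = -0.001553, Gamma_uvv = 0.009317, Gamma_vuu = -0.000012, Gamma_vuv = 0.000000, Gamma_vvv = 0.000002
  tau = 0.375000: gamma = (-0.125000, 0.000000), gamma' = (0.000000, -0.333333); Gamma_uuu = -0.055900, Gamma_uuv = 0.000000, Gamma_uvv = 0.000000, Gamma_vuu = 0.000000, Gamma_vuv = 0.000000, Gamma_vvv = 0.000000
  tau = 0.500000: gamma = (-0.125000, -0.041667), gamma' = (0.000000, -0.333333); Gamma_uuu = -0.055899, Gamma_uuv = -0.001553, Gamma_uvv = -0.009317, Gamma_vuu = -0.000012, Gamma_vuv = 0.000000, Gamma_vvv = -0.000002
  tau = 0.625000: gamma = (-0.125000, -0.083333), gamma' = (0.000000, -0.333333); Gamma_uuu = -0.055892, Gamma_uuv = -0.006210, Gamma_uvv = -0.018631, Gamma_vuu = -0.000048, Gamma_vuv = -0.000005, Gamma_vvv = -0.000016
  tau = 0.750000: gamma = (-0.125000, -0.125000), gamma' = (0.000000, -0.333333); Gamma_uuu = -0.055871, Gamma_uuv = -0.013968, Gamma_uvv = -0.027936, Gamma_vuu = -0.000108, Gamma_vuv = -0.000027, Gamma_vvv = -0.000054
  tau = 0.875000: gamma = (-0.125000, -0.166667), gamma' = (0.000000, -0.333333); Gamma_uuu = -0.055831, Gamma_uuv = -0.024814, Gamma_uvv = -0.037221, Gamma_vuu = -0.000192, Gamma_vuv = -0.000085, Gamma_vvv = -0.000128
  tau = 1.000000: gamma = (-0.125000, -0.208333), gamma' = (0.000000, -0.333333); Gamma_uuu = -0.055765, Gamma_uuv = -0.038726, Gamma_uvv = -0.046471, Gamma_vuu = -0.000299, Gamma_vuv = -0.000208, Gamma_vvv = -0.000249
step 0: V^u = -0.5000, V^v = 2.0000
step 1: k1 = (0.020973, 0.000041), k2 = (0.013454, 0.000012), k3 = (0.013456, 0.000012), k4 = (0.006468, 0.000001); V <- V + (h/6)(k1 + 2k2 + 2k3 + k4): V^u = -0.4966, V^v = 2.0000
step 2: k1 = (0.006468, 0.000001), k2 = (0.000000, 0.000000), k3 = (0.000000, 0.000000), k4 = (-0.005954, -0.000001); V <- V + (h/6)(k1 + 2k2 + 2k3 + k4): V^u = -0.4966, V^v = 2.0000
step 3: k1 = (-0.005954, -0.000001), k2 = (-0.011391, -0.000010), k3 = (-0.011389, -0.000010), k4 = (-0.016298, -0.000032); V <- V + (h/6)(k1 + 2k2 + 2k3 + k4): V^u = -0.4994, V^v = 2.0000
step 4: k1 = (-0.016298, -0.000032), k2 = (-0.020666, -0.000071), k3 = (-0.020662, -0.000071), k4 = (-0.024467, -0.000131); V <- V + (h/6)(k1 + 2k2 + 2k3 + k4): V^u = -0.5046, V^v = 2.0000


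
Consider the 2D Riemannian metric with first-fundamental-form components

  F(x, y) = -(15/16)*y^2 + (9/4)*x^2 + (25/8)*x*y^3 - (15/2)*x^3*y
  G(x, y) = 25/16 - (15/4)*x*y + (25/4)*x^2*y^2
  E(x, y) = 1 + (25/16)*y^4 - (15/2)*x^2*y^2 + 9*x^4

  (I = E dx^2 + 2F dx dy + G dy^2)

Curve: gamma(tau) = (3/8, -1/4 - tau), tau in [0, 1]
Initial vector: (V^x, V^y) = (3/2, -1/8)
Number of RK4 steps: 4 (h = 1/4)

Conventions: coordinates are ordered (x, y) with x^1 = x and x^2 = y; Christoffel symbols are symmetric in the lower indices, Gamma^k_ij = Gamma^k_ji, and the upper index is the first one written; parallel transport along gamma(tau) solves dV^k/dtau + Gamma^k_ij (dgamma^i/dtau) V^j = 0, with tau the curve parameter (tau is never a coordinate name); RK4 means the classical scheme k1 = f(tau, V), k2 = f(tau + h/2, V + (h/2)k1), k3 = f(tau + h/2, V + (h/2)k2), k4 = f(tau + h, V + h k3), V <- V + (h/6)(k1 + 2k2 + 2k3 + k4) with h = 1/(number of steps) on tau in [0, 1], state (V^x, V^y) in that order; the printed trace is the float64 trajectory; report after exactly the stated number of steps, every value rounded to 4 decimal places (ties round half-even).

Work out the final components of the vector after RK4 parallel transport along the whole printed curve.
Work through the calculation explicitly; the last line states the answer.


gamma'(tau) = (0, -1); f(tau, V)^k = -Gamma^k_ij(gamma(tau)) gamma'^i(tau) V^j; h = 1/4; intermediate values shown to 6 dp
curve data and Christoffel symbols at the stage parameters:
  tau = 0.000000: gamma = (0.375000, -0.250000), gamma' = (0.000000, -1.000000); Gamma_xxx = 0.370570, Gamma_xxy = 0.102936, Gamma_xyy = -0.154404, Gamma_yxx = 1.061177, Gamma_yxy = 0.294771, Gamma_yyy = -0.442157
  tau = 0.125000: gamma = (0.375000, -0.375000), gamma' = (0.000000, -1.000000); Gamma_xxx = 0.243496, Gamma_xxy = 0.101457, Gamma_xyy = -0.101457, Gamma_yxx = 1.089936, Gamma_yxy = 0.454140, Gamma_yyy = -0.454140
  tau = 0.250000: gamma = (0.375000, -0.500000), gamma' = (0.000000, -1.000000); Gamma_xxx = 0.098543, Gamma_xxy = 0.054746, Gamma_xyy = -0.041060, Gamma_yxx = 1.098055, Gamma_yxy = 0.610030, Gamma_yyy = -0.457523
  tau = 0.375000: gamma = (0.375000, -0.625000), gamma' = (0.000000, -1.000000); Gamma_xxx = -0.053570, Gamma_xxy = -0.037201, Gamma_xyy = 0.022321, Gamma_yxx = 1.077702, Gamma_yxy = 0.748404, Gamma_yyy = -0.449042
  tau = 0.500000: gamma = (0.375000, -0.750000), gamma' = (0.000000, -1.000000); Gamma_xxx = -0.198332, Gamma_xxy = -0.165277, Gamma_xyy = 0.082638, Gamma_yxx = 1.024715, Gamma_yxy = 0.853929, Gamma_yyy = -0.426965
  tau = 0.625000: gamma = (0.375000, -0.875000), gamma' = (0.000000, -1.000000); Gamma_xxx = -0.320899, Gamma_xxy = -0.311985, Gamma_xyy = 0.133708, Gamma_yxx = 0.941617, Gamma_yxy = 0.915461, Gamma_yyy = -0.392340
  tau = 0.750000: gamma = (0.375000, -1.000000), gamma' = (0.000000, -1.000000); Gamma_xxx = -0.411008, Gamma_xxy = -0.456675, Gamma_xyy = 0.171253, Gamma_yxx = 0.837525, Gamma_yxy = 0.930583, Gamma_yyy = -0.348969
  tau = 0.875000: gamma = (0.375000, -1.125000), gamma' = (0.000000, -1.000000); Gamma_xxx = -0.465896, Gamma_xxy = -0.582370, Gamma_xyy = 0.194123, Gamma_yxx = 0.724728, Gamma_yxy = 0.905909, Gamma_yyy = -0.301970
  tau = 1.000000: gamma = (0.375000, -1.250000), gamma' = (0.000000, -1.000000); Gamma_xxx = -0.489507, Gamma_xxy = -0.679871, Gamma_xyy = 0.203961, Gamma_yxx = 0.614381, Gamma_yxy = 0.853307, Gamma_yyy = -0.255992
step 0: V^x = 1.5000, V^y = -0.1250
step 1: k1 = (0.173705, 0.497427), k2 = (0.160762, 0.719600), k3 = (0.157780, 0.706253), k4 = (0.082162, 0.915517); V <- V + (h/6)(k1 + 2k2 + 2k3 + k4): V^x = 1.5372, V^y = 0.0527
step 2: k1 = (0.081993, 0.913634), k2 = (-0.053842, 1.083177), k3 = (-0.052737, 1.060953), k4 = (-0.225612, 1.165661); V <- V + (h/6)(k1 + 2k2 + 2k3 + k4): V^x = 1.5223, V^y = 0.3180
step 3: k1 = (-0.225328, 1.164192), k2 = (-0.404183, 1.185995), k3 = (-0.396843, 1.164459), k4 = (-0.545594, 1.111776); V <- V + (h/6)(k1 + 2k2 + 2k3 + k4): V^x = 1.4235, V^y = 0.6087
step 4: k1 = (-0.545818, 1.112233), k2 = (-0.644097, 1.001929), k3 = (-0.639619, 0.994964), k4 = (-0.684172, 0.858705); V <- V + (h/6)(k1 + 2k2 + 2k3 + k4): V^x = 1.2652, V^y = 0.8572

Answer: V^x = 1.2652, V^y = 0.8572


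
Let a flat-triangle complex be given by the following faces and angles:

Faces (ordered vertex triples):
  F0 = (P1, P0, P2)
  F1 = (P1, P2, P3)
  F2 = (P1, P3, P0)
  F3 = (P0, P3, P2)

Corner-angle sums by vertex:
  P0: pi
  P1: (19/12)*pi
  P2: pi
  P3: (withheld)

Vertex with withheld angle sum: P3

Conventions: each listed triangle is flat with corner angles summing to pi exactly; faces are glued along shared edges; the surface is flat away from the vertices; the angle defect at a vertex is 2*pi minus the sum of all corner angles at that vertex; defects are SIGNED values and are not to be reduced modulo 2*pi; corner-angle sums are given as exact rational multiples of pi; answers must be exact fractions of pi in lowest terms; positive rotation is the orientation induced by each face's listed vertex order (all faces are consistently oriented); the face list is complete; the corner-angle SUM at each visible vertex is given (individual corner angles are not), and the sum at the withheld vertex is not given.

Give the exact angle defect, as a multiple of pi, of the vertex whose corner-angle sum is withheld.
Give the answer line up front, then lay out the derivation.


Answer: defect(P3) = (19/12)*pi

V = 4, E = 6, F = 4; chi = V - E + F = 2
Gauss-Bonnet: total defect = 2*pi*chi = 4*pi; visible defects sum to (29/12)*pi


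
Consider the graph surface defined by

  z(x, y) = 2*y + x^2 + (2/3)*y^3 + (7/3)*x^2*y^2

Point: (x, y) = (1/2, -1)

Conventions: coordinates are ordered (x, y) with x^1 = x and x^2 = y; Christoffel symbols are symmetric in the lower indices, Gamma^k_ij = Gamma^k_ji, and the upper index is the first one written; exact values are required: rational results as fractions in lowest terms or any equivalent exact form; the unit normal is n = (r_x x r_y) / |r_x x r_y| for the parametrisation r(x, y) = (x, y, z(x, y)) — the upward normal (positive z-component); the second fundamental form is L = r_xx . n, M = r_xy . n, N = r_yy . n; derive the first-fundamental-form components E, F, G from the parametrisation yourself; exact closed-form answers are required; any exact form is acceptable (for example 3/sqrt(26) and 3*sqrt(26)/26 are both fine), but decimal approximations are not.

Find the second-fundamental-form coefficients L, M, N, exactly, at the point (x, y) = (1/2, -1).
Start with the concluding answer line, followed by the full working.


Answer: L = 8*sqrt(29)/29, M = -28*sqrt(29)/145, N = -17*sqrt(29)/145

z_x = 10/3, z_y = 17/6, z_xx = 20/3, z_xy = -14/3, z_yy = -17/6
E = 109/9, F = 85/9, G = 325/36; answer radicand W^2 = 725/36
unnormalised second-form numerators: l = 20/3, m = -14/3, n = -17/6; L = l/sqrt(725/36), and similarly M = m/sqrt(W^2), N = n/sqrt(W^2)


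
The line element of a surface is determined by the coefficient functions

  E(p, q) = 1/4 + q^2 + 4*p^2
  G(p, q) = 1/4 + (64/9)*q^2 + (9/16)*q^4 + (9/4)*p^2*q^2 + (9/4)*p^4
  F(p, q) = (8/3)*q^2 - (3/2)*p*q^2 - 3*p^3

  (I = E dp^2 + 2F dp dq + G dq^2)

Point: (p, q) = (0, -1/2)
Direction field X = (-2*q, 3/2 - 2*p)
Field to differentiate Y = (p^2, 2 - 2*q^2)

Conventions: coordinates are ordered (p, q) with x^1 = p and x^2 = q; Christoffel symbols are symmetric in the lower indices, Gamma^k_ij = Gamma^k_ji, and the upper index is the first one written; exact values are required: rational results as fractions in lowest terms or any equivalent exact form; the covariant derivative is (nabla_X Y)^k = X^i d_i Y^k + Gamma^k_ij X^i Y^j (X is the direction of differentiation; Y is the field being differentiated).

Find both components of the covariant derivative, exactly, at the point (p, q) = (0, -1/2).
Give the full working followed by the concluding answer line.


E = 1/2, F = 2/3, G = 4753/2304 at the point
E_p = 0, E_q = -1, F_p = -3/8, F_q = -8/3, G_p = 0, G_q = -2129/288
EG - F^2 = 2705/4608;  g^inv = (4608/2705) * [[4753/2304, -2/3], [-2/3, 1/2]]
first-kind symbols [ij,l] = (1/2)(d_i g_jl + d_j g_il - d_l g_ij): [pp,p] = E_p/2 = 0, [pp,q] = F_p - E_q/2 = 1/8, [pq,p] = E_q/2 = -1/2, [pq,q] = G_p/2 = 0, [qq,p] = F_q - G_p/2 = -8/3, [qq,q] = G_q/2 = -2129/576
Gamma^p_ij = (G*[ij,p] - F*[ij,q])/(EG - F^2), Gamma^q_ij = (E*[ij,q] - F*[ij,p])/(EG - F^2)
Gamma_ppp = -384/2705, Gamma_ppq = -4753/2705, Gamma_pqq = -41984/8115, Gamma_qpp = 288/2705, Gamma_qpq = 1536/2705, Gamma_qqq = -324/2705
X = (1, 3/2), Y = (0, 3/2) at the point

Answer: (nabla_X Y)^p = -15447/1082, (nabla_X Y)^q = 1938/541


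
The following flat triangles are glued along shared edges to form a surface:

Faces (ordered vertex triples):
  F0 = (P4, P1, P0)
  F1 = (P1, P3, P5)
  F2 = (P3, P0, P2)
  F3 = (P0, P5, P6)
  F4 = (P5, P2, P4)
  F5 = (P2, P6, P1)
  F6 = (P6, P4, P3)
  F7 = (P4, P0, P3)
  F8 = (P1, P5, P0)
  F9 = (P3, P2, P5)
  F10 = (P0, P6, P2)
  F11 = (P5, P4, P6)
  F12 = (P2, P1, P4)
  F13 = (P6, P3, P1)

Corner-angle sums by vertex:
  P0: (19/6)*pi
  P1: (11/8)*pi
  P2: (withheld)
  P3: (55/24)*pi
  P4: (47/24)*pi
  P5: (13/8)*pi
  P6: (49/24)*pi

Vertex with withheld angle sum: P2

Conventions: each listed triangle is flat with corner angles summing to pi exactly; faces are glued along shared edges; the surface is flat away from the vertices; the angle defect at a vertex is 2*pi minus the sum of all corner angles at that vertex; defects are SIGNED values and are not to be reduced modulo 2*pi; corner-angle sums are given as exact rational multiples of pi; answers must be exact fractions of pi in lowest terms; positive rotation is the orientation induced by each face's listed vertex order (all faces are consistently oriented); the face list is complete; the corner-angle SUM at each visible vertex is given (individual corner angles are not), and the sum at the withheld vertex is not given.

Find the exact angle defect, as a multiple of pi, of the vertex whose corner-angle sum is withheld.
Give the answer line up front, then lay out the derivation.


Answer: defect(P2) = (11/24)*pi

V = 7, E = 21, F = 14; chi = V - E + F = 0
Gauss-Bonnet: total defect = 2*pi*chi = 0; visible defects sum to (-11/24)*pi


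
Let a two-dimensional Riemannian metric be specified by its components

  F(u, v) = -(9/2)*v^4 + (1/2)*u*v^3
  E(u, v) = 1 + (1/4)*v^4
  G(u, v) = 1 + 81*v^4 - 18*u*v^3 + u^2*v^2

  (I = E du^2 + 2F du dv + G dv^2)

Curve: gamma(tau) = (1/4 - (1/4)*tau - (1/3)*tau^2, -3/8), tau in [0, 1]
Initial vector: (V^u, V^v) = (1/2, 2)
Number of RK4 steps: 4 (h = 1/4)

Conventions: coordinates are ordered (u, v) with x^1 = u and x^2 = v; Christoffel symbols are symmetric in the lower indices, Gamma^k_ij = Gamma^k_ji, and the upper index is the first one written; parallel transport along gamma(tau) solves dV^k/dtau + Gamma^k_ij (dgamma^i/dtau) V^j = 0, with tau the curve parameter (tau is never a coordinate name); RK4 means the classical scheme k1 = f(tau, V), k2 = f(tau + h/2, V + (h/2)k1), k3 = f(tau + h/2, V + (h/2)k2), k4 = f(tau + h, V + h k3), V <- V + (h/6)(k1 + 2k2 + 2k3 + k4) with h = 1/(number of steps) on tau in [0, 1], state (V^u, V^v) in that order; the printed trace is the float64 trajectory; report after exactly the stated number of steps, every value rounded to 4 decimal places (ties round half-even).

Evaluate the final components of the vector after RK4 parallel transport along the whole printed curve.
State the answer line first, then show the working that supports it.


Answer: V^u = 0.4873, V^v = 2.2246

gamma'(tau) = (-1/4 - (2/3)*tau, 0); f(tau, V)^k = -Gamma^k_ij(gamma(tau)) gamma'^i(tau) V^j; h = 1/4; intermediate values shown to 6 dp
curve data and Christoffel symbols at the stage parameters:
  tau = 0.000000: gamma = (0.250000, -0.375000), gamma' = (-0.250000, 0.000000); Gamma_uuu = 0.000000, Gamma_uuv = -0.009242, Gamma_uvv = 0.172525, Gamma_vuu = 0.000000, Gamma_vuv = 0.178687, Gamma_vvv = -3.335487
  tau = 0.125000: gamma = (0.213542, -0.375000), gamma' = (-0.333333, 0.000000); Gamma_uuu = 0.000000, Gamma_uuv = -0.009364, Gamma_uvv = 0.173881, Gamma_vuu = 0.000000, Gamma_vuv = 0.179213, Gamma_vvv = -3.327885
  tau = 0.250000: gamma = (0.166667, -0.375000), gamma' = (-0.416667, 0.000000); Gamma_uuu = 0.000000, Gamma_uuv = -0.009523, Gamma_uvv = 0.175642, Gamma_vuu = 0.000000, Gamma_vuv = 0.179874, Gamma_vvv = -3.317683
  tau = 0.375000: gamma = (0.109375, -0.375000), gamma' = (-0.500000, 0.000000); Gamma_uuu = 0.000000, Gamma_uuv = -0.009722, Gamma_uvv = 0.177823, Gamma_vuu = 0.000000, Gamma_vuv = 0.180658, Gamma_vvv = -3.304535
  tau = 0.500000: gamma = (0.041667, -0.375000), gamma' = (-0.583333, 0.000000); Gamma_uuu = 0.000000, Gamma_uuv = -0.009963, Gamma_uvv = 0.180439, Gamma_vuu = 0.000000, Gamma_vuv = 0.181546, Gamma_vvv = -3.287993
  tau = 0.625000: gamma = (-0.036458, -0.375000), gamma' = (-0.666667, 0.000000); Gamma_uuu = 0.000000, Gamma_uuv = -0.010250, Gamma_uvv = 0.183509, Gamma_vuu = 0.000000, Gamma_vuv = 0.182512, Gamma_vvv = -3.267480
  tau = 0.750000: gamma = (-0.125000, -0.375000), gamma' = (-0.750000, 0.000000); Gamma_uuu = 0.000000, Gamma_uuv = -0.010588, Gamma_uvv = 0.187054, Gamma_vuu = 0.000000, Gamma_vuv = 0.183525, Gamma_vvv = -3.242273
  tau = 0.875000: gamma = (-0.223958, -0.375000), gamma' = (-0.833333, 0.000000); Gamma_uuu = 0.000000, Gamma_uuv = -0.010981, Gamma_uvv = 0.191096, Gamma_vuu = 0.000000, Gamma_vuv = 0.184538, Gamma_vvv = -3.211468
  tau = 1.000000: gamma = (-0.333333, -0.375000), gamma' = (-0.916667, 0.000000); Gamma_uuu = 0.000000, Gamma_uuv = -0.011434, Gamma_uvv = 0.195654, Gamma_vuu = 0.000000, Gamma_vuv = 0.185490, Gamma_vvv = -3.173941
step 0: V^u = 0.5000, V^v = 2.0000
step 1: k1 = (-0.004621, 0.089343), k2 = (-0.006277, 0.120142), k3 = (-0.006289, 0.120372), k4 = (-0.008055, 0.152151); V <- V + (h/6)(k1 + 2k2 + 2k3 + k4): V^u = 0.4984, V^v = 2.0301
step 2: k1 = (-0.008055, 0.152152), k2 = (-0.009960, 0.185095), k3 = (-0.009980, 0.185467), k4 = (-0.012068, 0.219902); V <- V + (h/6)(k1 + 2k2 + 2k3 + k4): V^u = 0.4959, V^v = 2.0765
step 3: k1 = (-0.012068, 0.219903), k2 = (-0.014378, 0.256001), k3 = (-0.014408, 0.256550), k4 = (-0.016999, 0.294644); V <- V + (h/6)(k1 + 2k2 + 2k3 + k4): V^u = 0.4923, V^v = 2.1406
step 4: k1 = (-0.016999, 0.294646), k2 = (-0.019925, 0.334854), k3 = (-0.019971, 0.335627), k4 = (-0.023316, 0.378245); V <- V + (h/6)(k1 + 2k2 + 2k3 + k4): V^u = 0.4873, V^v = 2.2246


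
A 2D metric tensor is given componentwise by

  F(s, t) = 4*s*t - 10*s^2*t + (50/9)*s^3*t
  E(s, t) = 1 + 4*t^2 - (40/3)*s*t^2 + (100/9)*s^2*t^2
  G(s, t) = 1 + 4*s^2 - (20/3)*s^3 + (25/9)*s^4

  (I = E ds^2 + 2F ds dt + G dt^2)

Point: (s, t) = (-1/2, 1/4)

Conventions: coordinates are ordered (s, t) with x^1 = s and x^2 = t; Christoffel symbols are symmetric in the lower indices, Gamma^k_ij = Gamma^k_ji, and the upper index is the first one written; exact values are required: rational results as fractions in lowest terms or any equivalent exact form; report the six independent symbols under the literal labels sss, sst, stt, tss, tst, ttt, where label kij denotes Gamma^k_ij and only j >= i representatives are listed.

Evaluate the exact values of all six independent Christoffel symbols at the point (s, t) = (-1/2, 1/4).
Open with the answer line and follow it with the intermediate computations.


Answer: Gamma_sss = -55/277, Gamma_sst = 242/277, Gamma_stt = 0, Gamma_tss = 85/277, Gamma_tst = -374/277, Gamma_ttt = 0

E = 265/144, F = -187/144, G = 433/144 at the point
E_s = -55/36, E_t = 121/18, F_s = 109/24, F_t = -187/36, G_s = -187/18, G_t = 0
EG - F^2 = 277/72;  g^inv = (72/277) * [[433/144, 187/144], [187/144, 265/144]]
first-kind symbols [ij,l] = (1/2)(d_i g_jl + d_j g_il - d_l g_ij): [ss,s] = E_s/2 = -55/72, [ss,t] = F_s - E_t/2 = 85/72, [st,s] = E_t/2 = 121/36, [st,t] = G_s/2 = -187/36, [tt,s] = F_t - G_s/2 = 0, [tt,t] = G_t/2 = 0
Gamma^s_ij = (G*[ij,s] - F*[ij,t])/(EG - F^2), Gamma^t_ij = (E*[ij,t] - F*[ij,s])/(EG - F^2)


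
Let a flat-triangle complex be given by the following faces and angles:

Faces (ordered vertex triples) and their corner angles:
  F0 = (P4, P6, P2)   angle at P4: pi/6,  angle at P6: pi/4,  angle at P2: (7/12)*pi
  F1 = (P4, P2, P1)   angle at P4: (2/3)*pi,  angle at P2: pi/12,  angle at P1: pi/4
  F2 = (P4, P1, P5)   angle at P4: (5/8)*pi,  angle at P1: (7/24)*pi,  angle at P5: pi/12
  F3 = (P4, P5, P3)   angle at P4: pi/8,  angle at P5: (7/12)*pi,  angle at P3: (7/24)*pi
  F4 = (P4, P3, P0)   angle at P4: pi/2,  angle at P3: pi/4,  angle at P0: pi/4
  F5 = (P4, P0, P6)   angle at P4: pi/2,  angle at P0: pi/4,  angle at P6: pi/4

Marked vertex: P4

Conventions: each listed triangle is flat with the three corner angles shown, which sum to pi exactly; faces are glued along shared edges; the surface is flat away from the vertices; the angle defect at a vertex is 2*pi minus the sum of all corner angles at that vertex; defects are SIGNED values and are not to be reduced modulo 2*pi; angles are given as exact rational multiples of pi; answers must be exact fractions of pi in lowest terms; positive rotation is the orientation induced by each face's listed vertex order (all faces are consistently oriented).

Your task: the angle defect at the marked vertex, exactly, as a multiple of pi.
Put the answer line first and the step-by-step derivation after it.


Answer: defect(P4) = (-7/12)*pi

Sum of corner angles at P4: (31/12)*pi
defect = 2*pi - (31/12)*pi


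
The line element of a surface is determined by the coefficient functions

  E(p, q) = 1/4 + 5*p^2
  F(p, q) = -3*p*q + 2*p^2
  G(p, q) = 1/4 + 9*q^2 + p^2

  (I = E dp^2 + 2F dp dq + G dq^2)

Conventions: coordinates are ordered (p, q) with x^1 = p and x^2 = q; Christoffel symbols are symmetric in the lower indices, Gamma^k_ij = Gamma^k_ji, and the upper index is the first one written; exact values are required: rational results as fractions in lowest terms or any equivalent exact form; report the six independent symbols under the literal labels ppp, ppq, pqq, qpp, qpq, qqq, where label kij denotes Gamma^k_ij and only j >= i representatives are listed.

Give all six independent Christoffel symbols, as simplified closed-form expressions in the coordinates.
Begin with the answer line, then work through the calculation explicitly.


Answer: Gamma_ppp = (-48*p^3 + 288*p^2*q + 576*p*q^2 + 20*p)/(16*p^4 + 192*p^3*q + 576*p^2*q^2 + 24*p^2 + 36*q^2 + 1), Gamma_ppq = (-32*p^3 + 48*p^2*q)/(16*p^4 + 192*p^3*q + 576*p^2*q^2 + 24*p^2 + 36*q^2 + 1), Gamma_pqq = (-64*p^3 - 288*p^2*q - 144*p*q^2 - 16*p)/(16*p^4 + 192*p^3*q + 576*p^2*q^2 + 24*p^2 + 36*q^2 + 1), Gamma_qpp = (160*p^3 + 16*p - 12*q)/(16*p^4 + 192*p^3*q + 576*p^2*q^2 + 24*p^2 + 36*q^2 + 1), Gamma_qpq = (80*p^3 + 4*p)/(16*p^4 + 192*p^3*q + 576*p^2*q^2 + 24*p^2 + 36*q^2 + 1), Gamma_qqq = (128*p^3 + 528*p^2*q + 36*q)/(16*p^4 + 192*p^3*q + 576*p^2*q^2 + 24*p^2 + 36*q^2 + 1)

E = 1/4 + 5*p^2; F = -3*p*q + 2*p^2; G = 1/4 + 9*q^2 + p^2
Gamma^k_ij = (1/2) g^{kl} (d_i g_jl + d_j g_il - d_l g_ij), with g^inv = (1/(EG-F^2)) [[G, -F], [-F, E]]
first partials: E_p = 10*p, E_q = 0, F_p = -3*q + 4*p, F_q = -3*p, G_p = 2*p, G_q = 18*q
D = EG - F^2 = 1/16 + (9/4)*q^2 + (3/2)*p^2 + 36*p^2*q^2 + 12*p^3*q + p^4
expanded: Gamma^p_pp = (G E_p - 2F F_p + F E_q)/(2D), Gamma^p_pq = (G E_q - F G_p)/(2D), Gamma^p_qq = (2G F_q - G G_p - F G_q)/(2D), Gamma^q_pp = (2E F_p - E E_q - F E_p)/(2D), Gamma^q_pq = (E G_p - F E_q)/(2D), Gamma^q_qq = (E G_q - 2F F_q + F G_p)/(2D); substitute and cancel common factors


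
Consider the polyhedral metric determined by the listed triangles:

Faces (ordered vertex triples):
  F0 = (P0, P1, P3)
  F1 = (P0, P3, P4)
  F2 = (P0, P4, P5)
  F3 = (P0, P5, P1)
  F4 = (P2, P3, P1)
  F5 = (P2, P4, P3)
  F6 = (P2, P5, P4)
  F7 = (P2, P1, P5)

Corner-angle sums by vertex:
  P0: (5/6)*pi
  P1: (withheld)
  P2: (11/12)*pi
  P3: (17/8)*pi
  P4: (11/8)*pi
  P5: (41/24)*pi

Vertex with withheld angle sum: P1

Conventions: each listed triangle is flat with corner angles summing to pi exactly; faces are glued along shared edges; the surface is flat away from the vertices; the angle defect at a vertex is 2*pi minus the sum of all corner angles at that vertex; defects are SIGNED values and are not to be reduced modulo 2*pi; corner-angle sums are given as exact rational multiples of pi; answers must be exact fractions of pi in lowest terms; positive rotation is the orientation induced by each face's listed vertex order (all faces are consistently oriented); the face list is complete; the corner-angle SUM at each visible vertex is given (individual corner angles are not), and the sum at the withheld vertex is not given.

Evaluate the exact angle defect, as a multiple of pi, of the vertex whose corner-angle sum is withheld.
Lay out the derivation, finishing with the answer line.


V = 6, E = 12, F = 8; chi = V - E + F = 2
Gauss-Bonnet: total defect = 2*pi*chi = 4*pi; visible defects sum to (73/24)*pi

Answer: defect(P1) = (23/24)*pi


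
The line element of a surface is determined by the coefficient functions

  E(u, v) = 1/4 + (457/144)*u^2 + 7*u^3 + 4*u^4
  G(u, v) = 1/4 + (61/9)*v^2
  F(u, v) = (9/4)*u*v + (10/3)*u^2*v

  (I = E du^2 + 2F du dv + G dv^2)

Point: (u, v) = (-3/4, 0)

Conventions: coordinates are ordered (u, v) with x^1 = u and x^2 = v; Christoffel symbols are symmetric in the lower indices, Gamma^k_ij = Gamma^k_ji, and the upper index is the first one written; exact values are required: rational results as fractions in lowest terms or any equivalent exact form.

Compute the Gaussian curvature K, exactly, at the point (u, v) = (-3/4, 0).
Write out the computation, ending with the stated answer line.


E = 89/256, F = 0, G = 1/4, EG - F^2 = 89/1024 at the point
E_u = 29/96, E_v = 0, F_u = 0, F_v = 3/16, G_u = 0, G_v = 0
E_vv = 0, F_uv = -11/4, G_uu = 0
Apply the Brioschi formula K = (det M1 - det M2)/(EG - F^2)^2 over the derivative matrices of E, F, G.
M1 = [[-E_vv/2 + F_uv - G_uu/2, E_u/2, F_u - E_v/2], [F_v - G_u/2, E, F], [G_v/2, F, G]] = [[-11/4, 29/192, 0], [3/16, 89/256, 0], [0, 0, 1/4]]; det M1 = -63/256
M2 = [[0, E_v/2, G_u/2], [E_v/2, E, F], [G_u/2, F, G]] = [[0, 0, 0], [0, 89/256, 0], [0, 0, 1/4]]; det M2 = 0
det M1 - det M2 = -63/256; K = -63/256 / (89/1024)^2 = -258048/7921

Answer: K = -258048/7921


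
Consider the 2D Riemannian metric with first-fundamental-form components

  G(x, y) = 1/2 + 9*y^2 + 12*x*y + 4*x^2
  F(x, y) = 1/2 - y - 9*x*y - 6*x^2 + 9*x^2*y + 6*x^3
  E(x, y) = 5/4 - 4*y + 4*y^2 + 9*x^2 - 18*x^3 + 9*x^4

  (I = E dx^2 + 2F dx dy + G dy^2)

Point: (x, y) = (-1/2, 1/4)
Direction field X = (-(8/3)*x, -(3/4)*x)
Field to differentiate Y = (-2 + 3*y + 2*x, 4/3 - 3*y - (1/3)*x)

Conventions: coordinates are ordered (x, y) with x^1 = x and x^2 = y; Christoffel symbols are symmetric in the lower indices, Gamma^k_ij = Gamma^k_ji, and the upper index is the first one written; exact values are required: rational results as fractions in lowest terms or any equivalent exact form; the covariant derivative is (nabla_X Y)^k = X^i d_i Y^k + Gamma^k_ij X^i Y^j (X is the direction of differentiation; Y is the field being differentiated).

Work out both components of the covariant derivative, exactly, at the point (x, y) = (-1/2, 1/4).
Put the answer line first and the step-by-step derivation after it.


Answer: (nabla_X Y)^x = 43811/4656, (nabla_X Y)^y = -506977/13968

E = 89/16, F = -5/16, G = 9/16 at the point
E_x = -27, E_y = -2, F_x = 6, F_y = 23/4, G_x = -1, G_y = -3/2
EG - F^2 = 97/32;  g^inv = (32/97) * [[9/16, 5/16], [5/16, 89/16]]
first-kind symbols [ij,l] = (1/2)(d_i g_jl + d_j g_il - d_l g_ij): [xx,x] = E_x/2 = -27/2, [xx,y] = F_x - E_y/2 = 7, [xy,x] = E_y/2 = -1, [xy,y] = G_x/2 = -1/2, [yy,x] = F_y - G_x/2 = 25/4, [yy,y] = G_y/2 = -3/4
Gamma^x_ij = (G*[ij,x] - F*[ij,y])/(EG - F^2), Gamma^y_ij = (E*[ij,y] - F*[ij,x])/(EG - F^2)
Gamma_xxx = -173/97, Gamma_xxy = -23/97, Gamma_xyy = 105/97, Gamma_yxx = 1111/97, Gamma_yxy = -99/97, Gamma_yyy = -71/97
X = (4/3, 3/8), Y = (-9/4, 3/4) at the point
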